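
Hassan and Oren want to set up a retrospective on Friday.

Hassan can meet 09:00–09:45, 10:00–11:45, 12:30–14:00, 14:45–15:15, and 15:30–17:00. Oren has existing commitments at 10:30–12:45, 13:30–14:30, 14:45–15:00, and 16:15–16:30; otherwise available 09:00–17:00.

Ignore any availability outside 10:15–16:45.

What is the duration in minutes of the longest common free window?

45 minutes

Oren free within 09:00–17:00: 09:00–10:30, 12:45–13:30, 14:30–14:45, 15:00–16:15, 16:30–17:00.
Hassan ∩ Oren: 09:00–09:45, 10:00–10:30, 12:45–13:30, 15:00–15:15, 15:30–16:15, 16:30–17:00.
Restricted to 10:15–16:45: 10:15–10:30, 12:45–13:30, 15:00–15:15, 15:30–16:15, 16:30–16:45.
Common window lengths: 15, 45, 15, 45, 15 min; longest is 45.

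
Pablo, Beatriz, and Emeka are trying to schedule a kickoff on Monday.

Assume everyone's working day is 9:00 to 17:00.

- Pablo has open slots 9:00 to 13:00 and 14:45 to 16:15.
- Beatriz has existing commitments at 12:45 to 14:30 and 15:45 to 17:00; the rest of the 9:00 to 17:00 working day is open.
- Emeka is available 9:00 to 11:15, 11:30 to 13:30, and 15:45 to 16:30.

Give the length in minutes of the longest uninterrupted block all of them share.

135 minutes

Beatriz free within 09:00–17:00: 09:00–12:45, 14:30–15:45.
Pablo ∩ Beatriz: 09:00–12:45, 14:45–15:45.
Pablo ∩ Beatriz ∩ Emeka: 09:00–11:15, 11:30–12:45.
Common window lengths: 135, 75 min; longest is 135.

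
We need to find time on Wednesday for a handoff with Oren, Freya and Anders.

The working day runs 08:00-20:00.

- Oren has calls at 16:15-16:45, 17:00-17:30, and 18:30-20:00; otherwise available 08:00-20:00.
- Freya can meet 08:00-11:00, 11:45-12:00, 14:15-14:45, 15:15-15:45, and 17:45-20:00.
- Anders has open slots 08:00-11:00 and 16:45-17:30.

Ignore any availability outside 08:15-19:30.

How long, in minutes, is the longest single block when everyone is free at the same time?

Oren free within 08:00–20:00: 08:00–16:15, 16:45–17:00, 17:30–18:30.
Oren ∩ Freya: 08:00–11:00, 11:45–12:00, 14:15–14:45, 15:15–15:45, 17:45–18:30.
Oren ∩ Freya ∩ Anders: 08:00–11:00.
Restricted to 08:15–19:30: 08:15–11:00.
Single common window of 165 minutes.

165 minutes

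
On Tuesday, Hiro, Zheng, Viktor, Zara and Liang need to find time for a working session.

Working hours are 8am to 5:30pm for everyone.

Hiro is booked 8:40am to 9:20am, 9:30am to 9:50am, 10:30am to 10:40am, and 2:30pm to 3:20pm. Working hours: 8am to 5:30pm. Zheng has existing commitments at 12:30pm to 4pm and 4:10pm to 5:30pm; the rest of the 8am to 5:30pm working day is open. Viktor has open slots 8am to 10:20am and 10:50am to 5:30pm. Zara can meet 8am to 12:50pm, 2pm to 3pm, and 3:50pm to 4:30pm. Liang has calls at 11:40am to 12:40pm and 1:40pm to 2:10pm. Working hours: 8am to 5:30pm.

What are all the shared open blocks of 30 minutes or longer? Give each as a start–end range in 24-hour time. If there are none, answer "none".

Hiro free within 08:00–17:30: 08:00–08:40, 09:20–09:30, 09:50–10:30, 10:40–14:30, 15:20–17:30.
Zheng free within 08:00–17:30: 08:00–12:30, 16:00–16:10.
Liang free within 08:00–17:30: 08:00–11:40, 12:40–13:40, 14:10–17:30.
Hiro ∩ Zheng: 08:00–08:40, 09:20–09:30, 09:50–10:30, 10:40–12:30, 16:00–16:10.
Hiro ∩ Zheng ∩ Viktor: 08:00–08:40, 09:20–09:30, 09:50–10:20, 10:50–12:30, 16:00–16:10.
Hiro ∩ Zheng ∩ Viktor ∩ Zara: 08:00–08:40, 09:20–09:30, 09:50–10:20, 10:50–12:30, 16:00–16:10.
Hiro ∩ Zheng ∩ Viktor ∩ Zara ∩ Liang: 08:00–08:40, 09:20–09:30, 09:50–10:20, 10:50–11:40, 16:00–16:10.
Windows ≥ 30 min: 08:00–08:40, 09:50–10:20, 10:50–11:40.

08:00–08:40, 09:50–10:20, 10:50–11:40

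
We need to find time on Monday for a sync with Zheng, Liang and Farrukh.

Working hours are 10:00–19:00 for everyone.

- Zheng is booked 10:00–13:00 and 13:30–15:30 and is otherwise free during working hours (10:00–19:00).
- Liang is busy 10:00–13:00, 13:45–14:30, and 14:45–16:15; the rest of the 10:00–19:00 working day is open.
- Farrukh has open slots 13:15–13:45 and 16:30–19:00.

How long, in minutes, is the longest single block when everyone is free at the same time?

150 minutes

Zheng free within 10:00–19:00: 13:00–13:30, 15:30–19:00.
Liang free within 10:00–19:00: 13:00–13:45, 14:30–14:45, 16:15–19:00.
Zheng ∩ Liang: 13:00–13:30, 16:15–19:00.
Zheng ∩ Liang ∩ Farrukh: 13:15–13:30, 16:30–19:00.
Common window lengths: 15, 150 min; longest is 150.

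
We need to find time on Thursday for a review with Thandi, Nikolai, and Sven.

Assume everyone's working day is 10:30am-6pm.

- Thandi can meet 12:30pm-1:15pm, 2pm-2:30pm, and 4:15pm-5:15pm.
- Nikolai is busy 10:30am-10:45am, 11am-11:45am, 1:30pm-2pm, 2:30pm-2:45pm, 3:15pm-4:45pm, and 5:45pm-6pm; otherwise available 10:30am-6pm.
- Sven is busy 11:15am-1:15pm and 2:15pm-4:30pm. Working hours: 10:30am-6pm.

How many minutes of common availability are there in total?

Nikolai free within 10:30–18:00: 10:45–11:00, 11:45–13:30, 14:00–14:30, 14:45–15:15, 16:45–17:45.
Sven free within 10:30–18:00: 10:30–11:15, 13:15–14:15, 16:30–18:00.
Thandi ∩ Nikolai: 12:30–13:15, 14:00–14:30, 16:45–17:15.
Thandi ∩ Nikolai ∩ Sven: 14:00–14:15, 16:45–17:15.
Total common minutes: 15 + 30 = 45.

45 minutes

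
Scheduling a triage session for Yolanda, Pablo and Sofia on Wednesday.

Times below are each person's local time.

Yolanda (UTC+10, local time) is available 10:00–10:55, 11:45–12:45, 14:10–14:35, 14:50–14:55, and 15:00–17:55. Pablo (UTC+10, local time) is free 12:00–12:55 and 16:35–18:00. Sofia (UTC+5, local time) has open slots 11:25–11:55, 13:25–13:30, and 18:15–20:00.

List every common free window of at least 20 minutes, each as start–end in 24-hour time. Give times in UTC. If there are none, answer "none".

Yolanda → UTC: 00:00–00:55, 01:45–02:45, 04:10–04:35, 04:50–04:55, 05:00–07:55.
Pablo → UTC: 02:00–02:55, 06:35–08:00.
Sofia → UTC: 06:25–06:55, 08:25–08:30, 13:15–15:00.
Yolanda ∩ Pablo: 02:00–02:45, 06:35–07:55.
Yolanda ∩ Pablo ∩ Sofia: 06:35–06:55.
Windows ≥ 20 min: 06:35–06:55.

06:35–06:55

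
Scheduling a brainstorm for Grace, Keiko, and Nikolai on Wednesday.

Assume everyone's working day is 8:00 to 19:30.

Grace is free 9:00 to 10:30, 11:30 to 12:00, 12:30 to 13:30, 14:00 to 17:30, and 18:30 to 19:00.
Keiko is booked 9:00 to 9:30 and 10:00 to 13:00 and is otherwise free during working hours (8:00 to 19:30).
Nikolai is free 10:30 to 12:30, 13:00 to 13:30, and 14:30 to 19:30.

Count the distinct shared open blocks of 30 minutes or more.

3

Keiko free within 08:00–19:30: 08:00–09:00, 09:30–10:00, 13:00–19:30.
Grace ∩ Keiko: 09:30–10:00, 13:00–13:30, 14:00–17:30, 18:30–19:00.
Grace ∩ Keiko ∩ Nikolai: 13:00–13:30, 14:30–17:30, 18:30–19:00.
Windows ≥ 30 min: 13:00–13:30, 14:30–17:30, 18:30–19:00.
That's 3 windows.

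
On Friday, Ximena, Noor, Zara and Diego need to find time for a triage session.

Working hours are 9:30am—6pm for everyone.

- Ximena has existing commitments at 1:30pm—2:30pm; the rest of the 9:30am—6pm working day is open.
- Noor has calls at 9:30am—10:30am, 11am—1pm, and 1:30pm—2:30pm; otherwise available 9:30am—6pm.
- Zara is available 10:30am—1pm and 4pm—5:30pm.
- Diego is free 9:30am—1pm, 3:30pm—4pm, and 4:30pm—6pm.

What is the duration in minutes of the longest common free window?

60 minutes

Ximena free within 09:30–18:00: 09:30–13:30, 14:30–18:00.
Noor free within 09:30–18:00: 10:30–11:00, 13:00–13:30, 14:30–18:00.
Ximena ∩ Noor: 10:30–11:00, 13:00–13:30, 14:30–18:00.
Ximena ∩ Noor ∩ Zara: 10:30–11:00, 16:00–17:30.
Ximena ∩ Noor ∩ Zara ∩ Diego: 10:30–11:00, 16:30–17:30.
Common window lengths: 30, 60 min; longest is 60.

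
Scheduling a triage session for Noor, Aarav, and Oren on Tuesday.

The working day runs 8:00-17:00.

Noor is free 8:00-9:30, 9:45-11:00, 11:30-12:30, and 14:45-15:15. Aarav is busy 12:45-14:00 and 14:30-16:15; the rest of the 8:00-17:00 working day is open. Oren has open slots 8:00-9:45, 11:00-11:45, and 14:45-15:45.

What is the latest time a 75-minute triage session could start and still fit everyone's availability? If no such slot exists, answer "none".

08:15

Aarav free within 08:00–17:00: 08:00–12:45, 14:00–14:30, 16:15–17:00.
Noor ∩ Aarav: 08:00–09:30, 09:45–11:00, 11:30–12:30.
Noor ∩ Aarav ∩ Oren: 08:00–09:30, 11:30–11:45.
Windows ≥ 75 min: 08:00–09:30.
Latest start in the last window 08:00–09:30 is 09:30 − 75 min = 08:15.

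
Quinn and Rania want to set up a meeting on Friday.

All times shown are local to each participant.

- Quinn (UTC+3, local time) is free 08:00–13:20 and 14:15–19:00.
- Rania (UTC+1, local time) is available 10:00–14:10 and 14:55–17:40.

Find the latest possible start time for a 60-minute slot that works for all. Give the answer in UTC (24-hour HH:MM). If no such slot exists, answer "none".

15:00

Quinn → UTC: 05:00–10:20, 11:15–16:00.
Rania → UTC: 09:00–13:10, 13:55–16:40.
Quinn ∩ Rania: 09:00–10:20, 11:15–13:10, 13:55–16:00.
Windows ≥ 60 min: 09:00–10:20, 11:15–13:10, 13:55–16:00.
Latest start in the last window 13:55–16:00 is 16:00 − 60 min = 15:00.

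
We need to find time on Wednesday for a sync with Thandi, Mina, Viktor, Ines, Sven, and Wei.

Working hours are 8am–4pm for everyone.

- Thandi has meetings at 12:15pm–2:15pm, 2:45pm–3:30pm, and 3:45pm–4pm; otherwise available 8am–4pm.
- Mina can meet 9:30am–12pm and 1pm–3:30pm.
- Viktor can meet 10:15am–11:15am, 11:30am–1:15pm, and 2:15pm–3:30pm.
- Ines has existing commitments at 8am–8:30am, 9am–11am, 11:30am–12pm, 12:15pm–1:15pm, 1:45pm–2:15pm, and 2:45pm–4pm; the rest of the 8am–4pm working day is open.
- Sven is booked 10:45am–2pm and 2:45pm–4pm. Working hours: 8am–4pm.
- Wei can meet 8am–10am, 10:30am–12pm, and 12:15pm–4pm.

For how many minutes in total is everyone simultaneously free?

Thandi free within 08:00–16:00: 08:00–12:15, 14:15–14:45, 15:30–15:45.
Ines free within 08:00–16:00: 08:30–09:00, 11:00–11:30, 12:00–12:15, 13:15–13:45, 14:15–14:45.
Sven free within 08:00–16:00: 08:00–10:45, 14:00–14:45.
Thandi ∩ Mina: 09:30–12:00, 14:15–14:45.
Thandi ∩ Mina ∩ Viktor: 10:15–11:15, 11:30–12:00, 14:15–14:45.
Thandi ∩ Mina ∩ Viktor ∩ Ines: 11:00–11:15, 14:15–14:45.
Thandi ∩ Mina ∩ Viktor ∩ Ines ∩ Sven: 14:15–14:45.
Thandi ∩ Mina ∩ Viktor ∩ Ines ∩ Sven ∩ Wei: 14:15–14:45.
Total common minutes: 30.

30 minutes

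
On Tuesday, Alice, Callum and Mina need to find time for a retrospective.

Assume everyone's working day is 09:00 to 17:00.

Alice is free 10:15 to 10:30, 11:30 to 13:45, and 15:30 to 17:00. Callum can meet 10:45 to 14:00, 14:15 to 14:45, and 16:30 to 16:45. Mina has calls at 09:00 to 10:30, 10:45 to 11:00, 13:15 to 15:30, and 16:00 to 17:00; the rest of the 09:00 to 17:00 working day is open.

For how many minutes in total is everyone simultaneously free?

105 minutes

Mina free within 09:00–17:00: 10:30–10:45, 11:00–13:15, 15:30–16:00.
Alice ∩ Callum: 11:30–13:45, 16:30–16:45.
Alice ∩ Callum ∩ Mina: 11:30–13:15.
Total common minutes: 105.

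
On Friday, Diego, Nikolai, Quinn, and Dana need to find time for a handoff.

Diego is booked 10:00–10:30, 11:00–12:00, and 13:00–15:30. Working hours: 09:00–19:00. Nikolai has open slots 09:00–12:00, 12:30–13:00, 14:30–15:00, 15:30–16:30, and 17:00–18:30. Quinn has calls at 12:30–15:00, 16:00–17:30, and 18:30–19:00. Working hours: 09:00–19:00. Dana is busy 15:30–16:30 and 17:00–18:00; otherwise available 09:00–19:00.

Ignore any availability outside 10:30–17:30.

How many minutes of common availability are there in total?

Diego free within 09:00–19:00: 09:00–10:00, 10:30–11:00, 12:00–13:00, 15:30–19:00.
Quinn free within 09:00–19:00: 09:00–12:30, 15:00–16:00, 17:30–18:30.
Dana free within 09:00–19:00: 09:00–15:30, 16:30–17:00, 18:00–19:00.
Diego ∩ Nikolai: 09:00–10:00, 10:30–11:00, 12:30–13:00, 15:30–16:30, 17:00–18:30.
Diego ∩ Nikolai ∩ Quinn: 09:00–10:00, 10:30–11:00, 15:30–16:00, 17:30–18:30.
Diego ∩ Nikolai ∩ Quinn ∩ Dana: 09:00–10:00, 10:30–11:00, 18:00–18:30.
Restricted to 10:30–17:30: 10:30–11:00.
Total common minutes: 30.

30 minutes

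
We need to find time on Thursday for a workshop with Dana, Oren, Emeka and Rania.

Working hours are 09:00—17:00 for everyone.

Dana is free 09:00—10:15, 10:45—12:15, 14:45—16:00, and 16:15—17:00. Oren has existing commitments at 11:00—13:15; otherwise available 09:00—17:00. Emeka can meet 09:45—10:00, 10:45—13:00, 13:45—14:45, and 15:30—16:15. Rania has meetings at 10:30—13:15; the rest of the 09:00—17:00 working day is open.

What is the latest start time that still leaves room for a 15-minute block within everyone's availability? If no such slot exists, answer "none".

15:45

Oren free within 09:00–17:00: 09:00–11:00, 13:15–17:00.
Rania free within 09:00–17:00: 09:00–10:30, 13:15–17:00.
Dana ∩ Oren: 09:00–10:15, 10:45–11:00, 14:45–16:00, 16:15–17:00.
Dana ∩ Oren ∩ Emeka: 09:45–10:00, 10:45–11:00, 15:30–16:00.
Dana ∩ Oren ∩ Emeka ∩ Rania: 09:45–10:00, 15:30–16:00.
Windows ≥ 15 min: 09:45–10:00, 15:30–16:00.
Latest start in the last window 15:30–16:00 is 16:00 − 15 min = 15:45.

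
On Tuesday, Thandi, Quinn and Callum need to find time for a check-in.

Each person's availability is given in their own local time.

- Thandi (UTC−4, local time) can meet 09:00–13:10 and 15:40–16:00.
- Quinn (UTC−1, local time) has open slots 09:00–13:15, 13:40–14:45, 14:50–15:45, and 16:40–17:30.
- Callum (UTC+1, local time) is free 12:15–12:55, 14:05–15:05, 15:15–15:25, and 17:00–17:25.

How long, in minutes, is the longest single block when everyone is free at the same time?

60 minutes

Thandi → UTC: 13:00–17:10, 19:40–20:00.
Quinn → UTC: 10:00–14:15, 14:40–15:45, 15:50–16:45, 17:40–18:30.
Callum → UTC: 11:15–11:55, 13:05–14:05, 14:15–14:25, 16:00–16:25.
Thandi ∩ Quinn: 13:00–14:15, 14:40–15:45, 15:50–16:45.
Thandi ∩ Quinn ∩ Callum: 13:05–14:05, 16:00–16:25.
Common window lengths: 60, 25 min; longest is 60.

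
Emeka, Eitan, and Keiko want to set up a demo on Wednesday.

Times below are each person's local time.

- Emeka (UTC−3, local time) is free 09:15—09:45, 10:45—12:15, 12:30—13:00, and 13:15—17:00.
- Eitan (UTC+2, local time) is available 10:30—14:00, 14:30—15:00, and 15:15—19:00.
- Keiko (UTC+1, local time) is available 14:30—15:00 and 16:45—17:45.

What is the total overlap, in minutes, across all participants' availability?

60 minutes

Emeka → UTC: 12:15–12:45, 13:45–15:15, 15:30–16:00, 16:15–20:00.
Eitan → UTC: 08:30–12:00, 12:30–13:00, 13:15–17:00.
Keiko → UTC: 13:30–14:00, 15:45–16:45.
Emeka ∩ Eitan: 12:30–12:45, 13:45–15:15, 15:30–16:00, 16:15–17:00.
Emeka ∩ Eitan ∩ Keiko: 13:45–14:00, 15:45–16:00, 16:15–16:45.
Total common minutes: 15 + 15 + 30 = 60.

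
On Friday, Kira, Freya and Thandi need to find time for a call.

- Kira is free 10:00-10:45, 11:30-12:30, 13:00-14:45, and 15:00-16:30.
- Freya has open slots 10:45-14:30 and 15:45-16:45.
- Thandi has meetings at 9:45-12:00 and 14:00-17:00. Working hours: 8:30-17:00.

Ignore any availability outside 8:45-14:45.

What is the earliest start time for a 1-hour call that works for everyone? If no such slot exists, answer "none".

13:00

Thandi free within 08:30–17:00: 08:30–09:45, 12:00–14:00.
Kira ∩ Freya: 11:30–12:30, 13:00–14:30, 15:45–16:30.
Kira ∩ Freya ∩ Thandi: 12:00–12:30, 13:00–14:00.
Restricted to 08:45–14:45: 12:00–12:30, 13:00–14:00.
Windows ≥ 60 min: 13:00–14:00.
Earliest such window starts at 13:00.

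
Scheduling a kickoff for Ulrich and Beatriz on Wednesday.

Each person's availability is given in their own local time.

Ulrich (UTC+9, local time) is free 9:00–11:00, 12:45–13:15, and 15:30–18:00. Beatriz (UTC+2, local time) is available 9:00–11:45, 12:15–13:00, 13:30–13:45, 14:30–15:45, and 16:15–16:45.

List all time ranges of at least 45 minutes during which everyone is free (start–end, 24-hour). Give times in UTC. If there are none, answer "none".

Ulrich → UTC: 00:00–02:00, 03:45–04:15, 06:30–09:00.
Beatriz → UTC: 07:00–09:45, 10:15–11:00, 11:30–11:45, 12:30–13:45, 14:15–14:45.
Ulrich ∩ Beatriz: 07:00–09:00.
Windows ≥ 45 min: 07:00–09:00.

07:00–09:00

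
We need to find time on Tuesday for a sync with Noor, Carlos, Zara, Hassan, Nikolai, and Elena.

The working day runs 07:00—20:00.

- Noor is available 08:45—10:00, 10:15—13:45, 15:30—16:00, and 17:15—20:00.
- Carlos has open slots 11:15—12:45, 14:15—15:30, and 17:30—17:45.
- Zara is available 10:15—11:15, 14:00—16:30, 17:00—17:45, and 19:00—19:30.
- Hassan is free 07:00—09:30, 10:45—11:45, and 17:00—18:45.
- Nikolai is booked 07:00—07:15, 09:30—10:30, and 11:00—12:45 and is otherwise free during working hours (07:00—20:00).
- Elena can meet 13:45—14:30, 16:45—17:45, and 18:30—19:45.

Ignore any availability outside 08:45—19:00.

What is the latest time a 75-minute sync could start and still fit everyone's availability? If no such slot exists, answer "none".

Nikolai free within 07:00–20:00: 07:15–09:30, 10:30–11:00, 12:45–20:00.
Noor ∩ Carlos: 11:15–12:45, 17:30–17:45.
Noor ∩ Carlos ∩ Zara: 17:30–17:45.
Noor ∩ Carlos ∩ Zara ∩ Hassan: 17:30–17:45.
Noor ∩ Carlos ∩ Zara ∩ Hassan ∩ Nikolai: 17:30–17:45.
Noor ∩ Carlos ∩ Zara ∩ Hassan ∩ Nikolai ∩ Elena: 17:30–17:45.
Restricted to 08:45–19:00: 17:30–17:45.
Windows ≥ 75 min: (none).

none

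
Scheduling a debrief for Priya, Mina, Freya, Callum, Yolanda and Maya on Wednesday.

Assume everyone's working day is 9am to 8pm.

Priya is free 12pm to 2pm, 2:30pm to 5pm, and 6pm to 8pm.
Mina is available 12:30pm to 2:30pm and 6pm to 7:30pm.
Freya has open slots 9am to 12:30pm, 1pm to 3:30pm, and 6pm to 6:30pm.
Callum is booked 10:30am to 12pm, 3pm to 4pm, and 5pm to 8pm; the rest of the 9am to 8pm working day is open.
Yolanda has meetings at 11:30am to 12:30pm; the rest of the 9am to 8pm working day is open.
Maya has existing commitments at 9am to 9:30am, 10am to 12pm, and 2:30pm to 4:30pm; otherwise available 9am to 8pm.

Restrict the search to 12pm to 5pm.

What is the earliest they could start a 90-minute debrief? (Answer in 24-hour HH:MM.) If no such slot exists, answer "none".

Callum free within 09:00–20:00: 09:00–10:30, 12:00–15:00, 16:00–17:00.
Yolanda free within 09:00–20:00: 09:00–11:30, 12:30–20:00.
Maya free within 09:00–20:00: 09:30–10:00, 12:00–14:30, 16:30–20:00.
Priya ∩ Mina: 12:30–14:00, 18:00–19:30.
Priya ∩ Mina ∩ Freya: 13:00–14:00, 18:00–18:30.
Priya ∩ Mina ∩ Freya ∩ Callum: 13:00–14:00.
Priya ∩ Mina ∩ Freya ∩ Callum ∩ Yolanda: 13:00–14:00.
Priya ∩ Mina ∩ Freya ∩ Callum ∩ Yolanda ∩ Maya: 13:00–14:00.
Restricted to 12:00–17:00: 13:00–14:00.
Windows ≥ 90 min: (none).

none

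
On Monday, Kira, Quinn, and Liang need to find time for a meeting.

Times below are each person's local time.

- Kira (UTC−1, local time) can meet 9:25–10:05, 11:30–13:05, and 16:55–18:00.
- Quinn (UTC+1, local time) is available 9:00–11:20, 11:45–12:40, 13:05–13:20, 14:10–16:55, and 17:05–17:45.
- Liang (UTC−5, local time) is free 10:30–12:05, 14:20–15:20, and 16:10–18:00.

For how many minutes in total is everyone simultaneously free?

0 minutes

Kira → UTC: 10:25–11:05, 12:30–14:05, 17:55–19:00.
Quinn → UTC: 08:00–10:20, 10:45–11:40, 12:05–12:20, 13:10–15:55, 16:05–16:45.
Liang → UTC: 15:30–17:05, 19:20–20:20, 21:10–23:00.
Kira ∩ Quinn: 10:45–11:05, 13:10–14:05.
Kira ∩ Quinn ∩ Liang: (none).
Total common minutes: 0.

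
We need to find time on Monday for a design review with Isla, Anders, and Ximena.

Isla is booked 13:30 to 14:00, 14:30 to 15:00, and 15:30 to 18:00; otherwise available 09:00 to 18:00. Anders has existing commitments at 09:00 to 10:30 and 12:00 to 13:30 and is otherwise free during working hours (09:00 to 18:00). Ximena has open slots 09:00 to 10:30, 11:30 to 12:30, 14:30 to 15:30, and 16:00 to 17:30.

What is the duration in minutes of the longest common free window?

30 minutes

Isla free within 09:00–18:00: 09:00–13:30, 14:00–14:30, 15:00–15:30.
Anders free within 09:00–18:00: 10:30–12:00, 13:30–18:00.
Isla ∩ Anders: 10:30–12:00, 14:00–14:30, 15:00–15:30.
Isla ∩ Anders ∩ Ximena: 11:30–12:00, 15:00–15:30.
Common window lengths: 30, 30 min; longest is 30.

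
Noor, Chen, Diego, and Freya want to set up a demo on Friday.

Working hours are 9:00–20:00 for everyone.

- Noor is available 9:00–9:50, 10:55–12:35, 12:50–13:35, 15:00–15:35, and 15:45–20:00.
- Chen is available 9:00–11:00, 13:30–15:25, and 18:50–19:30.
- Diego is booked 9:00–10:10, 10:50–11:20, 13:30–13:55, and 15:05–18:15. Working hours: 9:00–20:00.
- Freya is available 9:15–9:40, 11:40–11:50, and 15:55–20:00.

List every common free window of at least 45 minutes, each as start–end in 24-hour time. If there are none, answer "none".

none

Diego free within 09:00–20:00: 10:10–10:50, 11:20–13:30, 13:55–15:05, 18:15–20:00.
Noor ∩ Chen: 09:00–09:50, 10:55–11:00, 13:30–13:35, 15:00–15:25, 18:50–19:30.
Noor ∩ Chen ∩ Diego: 15:00–15:05, 18:50–19:30.
Noor ∩ Chen ∩ Diego ∩ Freya: 18:50–19:30.
Windows ≥ 45 min: (none).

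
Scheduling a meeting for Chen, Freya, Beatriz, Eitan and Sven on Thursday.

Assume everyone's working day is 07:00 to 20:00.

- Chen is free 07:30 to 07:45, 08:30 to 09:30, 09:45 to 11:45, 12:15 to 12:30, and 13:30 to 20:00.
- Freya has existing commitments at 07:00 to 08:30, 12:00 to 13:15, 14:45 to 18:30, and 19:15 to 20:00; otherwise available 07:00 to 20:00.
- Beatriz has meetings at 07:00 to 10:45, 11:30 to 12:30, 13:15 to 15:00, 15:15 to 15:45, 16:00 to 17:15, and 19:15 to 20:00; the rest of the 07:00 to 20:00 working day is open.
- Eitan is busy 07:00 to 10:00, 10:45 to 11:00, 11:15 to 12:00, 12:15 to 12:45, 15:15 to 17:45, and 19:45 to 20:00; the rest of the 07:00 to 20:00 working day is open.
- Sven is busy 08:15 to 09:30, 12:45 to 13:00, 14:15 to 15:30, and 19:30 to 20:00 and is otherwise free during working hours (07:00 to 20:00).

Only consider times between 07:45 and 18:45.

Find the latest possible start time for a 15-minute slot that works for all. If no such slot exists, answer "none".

18:30

Freya free within 07:00–20:00: 08:30–12:00, 13:15–14:45, 18:30–19:15.
Beatriz free within 07:00–20:00: 10:45–11:30, 12:30–13:15, 15:00–15:15, 15:45–16:00, 17:15–19:15.
Eitan free within 07:00–20:00: 10:00–10:45, 11:00–11:15, 12:00–12:15, 12:45–15:15, 17:45–19:45.
Sven free within 07:00–20:00: 07:00–08:15, 09:30–12:45, 13:00–14:15, 15:30–19:30.
Chen ∩ Freya: 08:30–09:30, 09:45–11:45, 13:30–14:45, 18:30–19:15.
Chen ∩ Freya ∩ Beatriz: 10:45–11:30, 18:30–19:15.
Chen ∩ Freya ∩ Beatriz ∩ Eitan: 11:00–11:15, 18:30–19:15.
Chen ∩ Freya ∩ Beatriz ∩ Eitan ∩ Sven: 11:00–11:15, 18:30–19:15.
Restricted to 07:45–18:45: 11:00–11:15, 18:30–18:45.
Windows ≥ 15 min: 11:00–11:15, 18:30–18:45.
Latest start in the last window 18:30–18:45 is 18:45 − 15 min = 18:30.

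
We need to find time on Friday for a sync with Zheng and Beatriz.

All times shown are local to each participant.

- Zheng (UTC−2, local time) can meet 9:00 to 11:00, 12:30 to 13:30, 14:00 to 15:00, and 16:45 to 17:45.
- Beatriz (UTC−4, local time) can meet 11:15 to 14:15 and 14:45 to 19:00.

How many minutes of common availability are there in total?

135 minutes

Zheng → UTC: 11:00–13:00, 14:30–15:30, 16:00–17:00, 18:45–19:45.
Beatriz → UTC: 15:15–18:15, 18:45–23:00.
Zheng ∩ Beatriz: 15:15–15:30, 16:00–17:00, 18:45–19:45.
Total common minutes: 15 + 60 + 60 = 135.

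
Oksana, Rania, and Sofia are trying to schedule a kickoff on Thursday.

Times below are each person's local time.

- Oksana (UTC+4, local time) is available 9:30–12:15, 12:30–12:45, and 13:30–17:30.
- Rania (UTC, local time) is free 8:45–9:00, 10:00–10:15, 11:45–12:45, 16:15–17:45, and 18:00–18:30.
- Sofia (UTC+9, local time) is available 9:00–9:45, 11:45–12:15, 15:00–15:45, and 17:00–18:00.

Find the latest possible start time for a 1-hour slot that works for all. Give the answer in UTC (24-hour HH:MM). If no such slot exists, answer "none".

Oksana → UTC: 05:30–08:15, 08:30–08:45, 09:30–13:30.
Rania → UTC: 08:45–09:00, 10:00–10:15, 11:45–12:45, 16:15–17:45, 18:00–18:30.
Sofia → UTC: 00:00–00:45, 02:45–03:15, 06:00–06:45, 08:00–09:00.
Oksana ∩ Rania: 10:00–10:15, 11:45–12:45.
Oksana ∩ Rania ∩ Sofia: (none).
Windows ≥ 60 min: (none).

none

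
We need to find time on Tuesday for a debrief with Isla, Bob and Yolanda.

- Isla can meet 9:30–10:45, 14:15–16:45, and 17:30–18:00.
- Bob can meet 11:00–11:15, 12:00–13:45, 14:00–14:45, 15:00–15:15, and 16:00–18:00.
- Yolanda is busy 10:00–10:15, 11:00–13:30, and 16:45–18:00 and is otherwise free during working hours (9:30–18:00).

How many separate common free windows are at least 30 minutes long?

Yolanda free within 09:30–18:00: 09:30–10:00, 10:15–11:00, 13:30–16:45.
Isla ∩ Bob: 14:15–14:45, 15:00–15:15, 16:00–16:45, 17:30–18:00.
Isla ∩ Bob ∩ Yolanda: 14:15–14:45, 15:00–15:15, 16:00–16:45.
Windows ≥ 30 min: 14:15–14:45, 16:00–16:45.
That's 2 windows.

2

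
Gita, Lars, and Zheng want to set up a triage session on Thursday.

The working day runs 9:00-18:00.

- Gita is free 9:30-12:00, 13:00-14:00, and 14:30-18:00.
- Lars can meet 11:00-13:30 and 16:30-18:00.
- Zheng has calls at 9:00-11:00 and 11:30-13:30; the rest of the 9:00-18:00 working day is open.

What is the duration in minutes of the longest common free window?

Zheng free within 09:00–18:00: 11:00–11:30, 13:30–18:00.
Gita ∩ Lars: 11:00–12:00, 13:00–13:30, 16:30–18:00.
Gita ∩ Lars ∩ Zheng: 11:00–11:30, 16:30–18:00.
Common window lengths: 30, 90 min; longest is 90.

90 minutes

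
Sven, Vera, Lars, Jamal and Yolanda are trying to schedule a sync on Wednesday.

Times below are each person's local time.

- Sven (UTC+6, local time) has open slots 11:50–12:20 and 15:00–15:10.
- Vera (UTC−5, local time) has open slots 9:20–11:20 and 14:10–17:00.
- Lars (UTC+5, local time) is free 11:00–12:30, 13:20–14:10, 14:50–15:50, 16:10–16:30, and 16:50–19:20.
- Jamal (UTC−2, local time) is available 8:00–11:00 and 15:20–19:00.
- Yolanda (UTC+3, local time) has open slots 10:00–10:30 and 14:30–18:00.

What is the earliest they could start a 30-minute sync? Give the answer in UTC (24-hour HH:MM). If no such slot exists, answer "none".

none

Sven → UTC: 05:50–06:20, 09:00–09:10.
Vera → UTC: 14:20–16:20, 19:10–22:00.
Lars → UTC: 06:00–07:30, 08:20–09:10, 09:50–10:50, 11:10–11:30, 11:50–14:20.
Jamal → UTC: 10:00–13:00, 17:20–21:00.
Yolanda → UTC: 07:00–07:30, 11:30–15:00.
Sven ∩ Vera: (none).
Sven ∩ Vera ∩ Lars: (none).
Sven ∩ Vera ∩ Lars ∩ Jamal: (none).
Sven ∩ Vera ∩ Lars ∩ Jamal ∩ Yolanda: (none).
Windows ≥ 30 min: (none).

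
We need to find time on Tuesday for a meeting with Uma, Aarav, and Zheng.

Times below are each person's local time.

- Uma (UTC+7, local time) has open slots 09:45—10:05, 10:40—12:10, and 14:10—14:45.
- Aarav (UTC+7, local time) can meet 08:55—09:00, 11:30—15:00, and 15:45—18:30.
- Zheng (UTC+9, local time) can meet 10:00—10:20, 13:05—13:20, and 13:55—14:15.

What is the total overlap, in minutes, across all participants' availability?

15 minutes

Uma → UTC: 02:45–03:05, 03:40–05:10, 07:10–07:45.
Aarav → UTC: 01:55–02:00, 04:30–08:00, 08:45–11:30.
Zheng → UTC: 01:00–01:20, 04:05–04:20, 04:55–05:15.
Uma ∩ Aarav: 04:30–05:10, 07:10–07:45.
Uma ∩ Aarav ∩ Zheng: 04:55–05:10.
Total common minutes: 15.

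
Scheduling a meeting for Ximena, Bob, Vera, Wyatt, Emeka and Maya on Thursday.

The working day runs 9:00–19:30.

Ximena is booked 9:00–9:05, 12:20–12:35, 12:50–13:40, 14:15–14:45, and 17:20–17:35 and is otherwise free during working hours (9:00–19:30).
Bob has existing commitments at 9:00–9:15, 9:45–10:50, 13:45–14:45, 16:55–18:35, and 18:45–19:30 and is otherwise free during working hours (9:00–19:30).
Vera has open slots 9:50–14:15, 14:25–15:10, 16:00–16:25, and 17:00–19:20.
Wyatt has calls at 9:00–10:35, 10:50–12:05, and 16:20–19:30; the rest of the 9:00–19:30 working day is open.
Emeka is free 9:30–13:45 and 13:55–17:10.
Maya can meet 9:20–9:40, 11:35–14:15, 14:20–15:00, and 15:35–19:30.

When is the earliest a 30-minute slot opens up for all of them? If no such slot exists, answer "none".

none

Ximena free within 09:00–19:30: 09:05–12:20, 12:35–12:50, 13:40–14:15, 14:45–17:20, 17:35–19:30.
Bob free within 09:00–19:30: 09:15–09:45, 10:50–13:45, 14:45–16:55, 18:35–18:45.
Wyatt free within 09:00–19:30: 10:35–10:50, 12:05–16:20.
Ximena ∩ Bob: 09:15–09:45, 10:50–12:20, 12:35–12:50, 13:40–13:45, 14:45–16:55, 18:35–18:45.
Ximena ∩ Bob ∩ Vera: 10:50–12:20, 12:35–12:50, 13:40–13:45, 14:45–15:10, 16:00–16:25, 18:35–18:45.
Ximena ∩ Bob ∩ Vera ∩ Wyatt: 12:05–12:20, 12:35–12:50, 13:40–13:45, 14:45–15:10, 16:00–16:20.
Ximena ∩ Bob ∩ Vera ∩ Wyatt ∩ Emeka: 12:05–12:20, 12:35–12:50, 13:40–13:45, 14:45–15:10, 16:00–16:20.
Ximena ∩ Bob ∩ Vera ∩ Wyatt ∩ Emeka ∩ Maya: 12:05–12:20, 12:35–12:50, 13:40–13:45, 14:45–15:00, 16:00–16:20.
Windows ≥ 30 min: (none).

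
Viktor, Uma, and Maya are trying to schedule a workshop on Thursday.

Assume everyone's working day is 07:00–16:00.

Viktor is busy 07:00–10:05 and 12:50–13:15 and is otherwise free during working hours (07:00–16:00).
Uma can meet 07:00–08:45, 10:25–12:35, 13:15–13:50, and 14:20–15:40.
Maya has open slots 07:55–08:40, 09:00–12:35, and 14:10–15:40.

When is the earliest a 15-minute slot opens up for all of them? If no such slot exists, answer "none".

Viktor free within 07:00–16:00: 10:05–12:50, 13:15–16:00.
Viktor ∩ Uma: 10:25–12:35, 13:15–13:50, 14:20–15:40.
Viktor ∩ Uma ∩ Maya: 10:25–12:35, 14:20–15:40.
Windows ≥ 15 min: 10:25–12:35, 14:20–15:40.
Earliest such window starts at 10:25.

10:25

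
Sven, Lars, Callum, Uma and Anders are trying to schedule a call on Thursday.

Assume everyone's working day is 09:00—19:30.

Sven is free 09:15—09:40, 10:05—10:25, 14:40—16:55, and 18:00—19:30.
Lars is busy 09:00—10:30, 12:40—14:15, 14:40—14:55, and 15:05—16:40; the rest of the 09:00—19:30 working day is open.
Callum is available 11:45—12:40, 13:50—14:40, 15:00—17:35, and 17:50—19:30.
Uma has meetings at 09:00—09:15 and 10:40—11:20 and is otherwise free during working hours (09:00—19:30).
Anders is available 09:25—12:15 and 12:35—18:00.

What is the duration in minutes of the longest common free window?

15 minutes

Lars free within 09:00–19:30: 10:30–12:40, 14:15–14:40, 14:55–15:05, 16:40–19:30.
Uma free within 09:00–19:30: 09:15–10:40, 11:20–19:30.
Sven ∩ Lars: 14:55–15:05, 16:40–16:55, 18:00–19:30.
Sven ∩ Lars ∩ Callum: 15:00–15:05, 16:40–16:55, 18:00–19:30.
Sven ∩ Lars ∩ Callum ∩ Uma: 15:00–15:05, 16:40–16:55, 18:00–19:30.
Sven ∩ Lars ∩ Callum ∩ Uma ∩ Anders: 15:00–15:05, 16:40–16:55.
Common window lengths: 5, 15 min; longest is 15.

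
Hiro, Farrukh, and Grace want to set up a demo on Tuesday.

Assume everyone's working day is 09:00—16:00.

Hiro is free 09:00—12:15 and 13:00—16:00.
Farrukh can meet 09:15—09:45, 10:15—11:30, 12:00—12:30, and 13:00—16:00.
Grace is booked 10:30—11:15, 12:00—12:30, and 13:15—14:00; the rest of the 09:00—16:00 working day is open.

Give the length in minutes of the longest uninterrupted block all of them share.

120 minutes

Grace free within 09:00–16:00: 09:00–10:30, 11:15–12:00, 12:30–13:15, 14:00–16:00.
Hiro ∩ Farrukh: 09:15–09:45, 10:15–11:30, 12:00–12:15, 13:00–16:00.
Hiro ∩ Farrukh ∩ Grace: 09:15–09:45, 10:15–10:30, 11:15–11:30, 13:00–13:15, 14:00–16:00.
Common window lengths: 30, 15, 15, 15, 120 min; longest is 120.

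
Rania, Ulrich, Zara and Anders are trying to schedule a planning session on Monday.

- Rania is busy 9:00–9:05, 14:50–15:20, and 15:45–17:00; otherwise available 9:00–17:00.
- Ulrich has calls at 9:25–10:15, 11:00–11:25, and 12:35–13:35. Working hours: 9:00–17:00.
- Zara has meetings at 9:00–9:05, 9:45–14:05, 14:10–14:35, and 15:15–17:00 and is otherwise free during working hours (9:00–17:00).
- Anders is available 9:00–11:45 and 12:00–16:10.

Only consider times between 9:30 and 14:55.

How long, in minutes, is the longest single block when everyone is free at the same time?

Rania free within 09:00–17:00: 09:05–14:50, 15:20–15:45.
Ulrich free within 09:00–17:00: 09:00–09:25, 10:15–11:00, 11:25–12:35, 13:35–17:00.
Zara free within 09:00–17:00: 09:05–09:45, 14:05–14:10, 14:35–15:15.
Rania ∩ Ulrich: 09:05–09:25, 10:15–11:00, 11:25–12:35, 13:35–14:50, 15:20–15:45.
Rania ∩ Ulrich ∩ Zara: 09:05–09:25, 14:05–14:10, 14:35–14:50.
Rania ∩ Ulrich ∩ Zara ∩ Anders: 09:05–09:25, 14:05–14:10, 14:35–14:50.
Restricted to 09:30–14:55: 14:05–14:10, 14:35–14:50.
Common window lengths: 5, 15 min; longest is 15.

15 minutes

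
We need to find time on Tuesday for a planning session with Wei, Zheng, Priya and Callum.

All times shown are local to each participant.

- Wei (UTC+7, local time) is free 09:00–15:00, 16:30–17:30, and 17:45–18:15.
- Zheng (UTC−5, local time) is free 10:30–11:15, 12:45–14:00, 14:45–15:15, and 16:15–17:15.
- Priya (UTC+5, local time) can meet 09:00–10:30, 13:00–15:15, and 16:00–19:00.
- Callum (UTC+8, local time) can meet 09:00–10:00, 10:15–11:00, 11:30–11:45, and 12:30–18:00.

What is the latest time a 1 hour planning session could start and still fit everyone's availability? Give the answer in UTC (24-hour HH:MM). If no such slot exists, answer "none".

Wei → UTC: 02:00–08:00, 09:30–10:30, 10:45–11:15.
Zheng → UTC: 15:30–16:15, 17:45–19:00, 19:45–20:15, 21:15–22:15.
Priya → UTC: 04:00–05:30, 08:00–10:15, 11:00–14:00.
Callum → UTC: 01:00–02:00, 02:15–03:00, 03:30–03:45, 04:30–10:00.
Wei ∩ Zheng: (none).
Wei ∩ Zheng ∩ Priya: (none).
Wei ∩ Zheng ∩ Priya ∩ Callum: (none).
Windows ≥ 60 min: (none).

none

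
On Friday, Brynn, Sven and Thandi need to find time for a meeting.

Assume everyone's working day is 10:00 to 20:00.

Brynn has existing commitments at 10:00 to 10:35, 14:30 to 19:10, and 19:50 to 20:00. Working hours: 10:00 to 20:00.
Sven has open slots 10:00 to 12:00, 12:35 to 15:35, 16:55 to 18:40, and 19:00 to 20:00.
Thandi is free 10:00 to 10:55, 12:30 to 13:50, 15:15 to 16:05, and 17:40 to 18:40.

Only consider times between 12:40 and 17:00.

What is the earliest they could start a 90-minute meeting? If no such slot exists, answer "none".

Brynn free within 10:00–20:00: 10:35–14:30, 19:10–19:50.
Brynn ∩ Sven: 10:35–12:00, 12:35–14:30, 19:10–19:50.
Brynn ∩ Sven ∩ Thandi: 10:35–10:55, 12:35–13:50.
Restricted to 12:40–17:00: 12:40–13:50.
Windows ≥ 90 min: (none).

none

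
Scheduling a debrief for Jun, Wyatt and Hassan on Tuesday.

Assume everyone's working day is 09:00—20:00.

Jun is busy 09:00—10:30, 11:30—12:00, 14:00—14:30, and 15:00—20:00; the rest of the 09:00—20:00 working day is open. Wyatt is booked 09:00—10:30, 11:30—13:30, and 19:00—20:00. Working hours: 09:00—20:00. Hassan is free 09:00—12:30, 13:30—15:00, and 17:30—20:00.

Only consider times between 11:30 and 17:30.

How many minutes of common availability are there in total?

Jun free within 09:00–20:00: 10:30–11:30, 12:00–14:00, 14:30–15:00.
Wyatt free within 09:00–20:00: 10:30–11:30, 13:30–19:00.
Jun ∩ Wyatt: 10:30–11:30, 13:30–14:00, 14:30–15:00.
Jun ∩ Wyatt ∩ Hassan: 10:30–11:30, 13:30–14:00, 14:30–15:00.
Restricted to 11:30–17:30: 13:30–14:00, 14:30–15:00.
Total common minutes: 30 + 30 = 60.

60 minutes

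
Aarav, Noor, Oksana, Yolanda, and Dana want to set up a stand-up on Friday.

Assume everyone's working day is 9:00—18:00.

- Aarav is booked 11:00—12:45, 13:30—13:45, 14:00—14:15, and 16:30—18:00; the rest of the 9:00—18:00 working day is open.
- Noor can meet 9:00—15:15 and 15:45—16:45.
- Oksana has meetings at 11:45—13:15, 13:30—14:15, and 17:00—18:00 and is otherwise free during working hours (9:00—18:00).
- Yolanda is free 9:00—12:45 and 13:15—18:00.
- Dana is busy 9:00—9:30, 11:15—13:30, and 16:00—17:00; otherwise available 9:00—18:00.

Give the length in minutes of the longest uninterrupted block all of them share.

Aarav free within 09:00–18:00: 09:00–11:00, 12:45–13:30, 13:45–14:00, 14:15–16:30.
Oksana free within 09:00–18:00: 09:00–11:45, 13:15–13:30, 14:15–17:00.
Dana free within 09:00–18:00: 09:30–11:15, 13:30–16:00, 17:00–18:00.
Aarav ∩ Noor: 09:00–11:00, 12:45–13:30, 13:45–14:00, 14:15–15:15, 15:45–16:30.
Aarav ∩ Noor ∩ Oksana: 09:00–11:00, 13:15–13:30, 14:15–15:15, 15:45–16:30.
Aarav ∩ Noor ∩ Oksana ∩ Yolanda: 09:00–11:00, 13:15–13:30, 14:15–15:15, 15:45–16:30.
Aarav ∩ Noor ∩ Oksana ∩ Yolanda ∩ Dana: 09:30–11:00, 14:15–15:15, 15:45–16:00.
Common window lengths: 90, 60, 15 min; longest is 90.

90 minutes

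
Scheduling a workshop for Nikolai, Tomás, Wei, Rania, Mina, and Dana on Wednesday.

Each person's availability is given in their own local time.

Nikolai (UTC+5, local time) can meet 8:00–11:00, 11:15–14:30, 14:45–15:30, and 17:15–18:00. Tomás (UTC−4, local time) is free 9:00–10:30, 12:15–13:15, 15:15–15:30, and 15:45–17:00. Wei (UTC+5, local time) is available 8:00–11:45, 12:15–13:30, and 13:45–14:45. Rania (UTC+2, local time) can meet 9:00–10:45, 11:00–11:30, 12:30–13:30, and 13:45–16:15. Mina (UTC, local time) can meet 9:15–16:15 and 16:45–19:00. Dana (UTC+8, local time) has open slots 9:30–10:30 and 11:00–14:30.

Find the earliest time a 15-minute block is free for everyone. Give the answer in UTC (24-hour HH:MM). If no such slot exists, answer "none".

Nikolai → UTC: 03:00–06:00, 06:15–09:30, 09:45–10:30, 12:15–13:00.
Tomás → UTC: 13:00–14:30, 16:15–17:15, 19:15–19:30, 19:45–21:00.
Wei → UTC: 03:00–06:45, 07:15–08:30, 08:45–09:45.
Rania → UTC: 07:00–08:45, 09:00–09:30, 10:30–11:30, 11:45–14:15.
Mina → UTC: 09:15–16:15, 16:45–19:00.
Dana → UTC: 01:30–02:30, 03:00–06:30.
Nikolai ∩ Tomás: (none).
Nikolai ∩ Tomás ∩ Wei: (none).
Nikolai ∩ Tomás ∩ Wei ∩ Rania: (none).
Nikolai ∩ Tomás ∩ Wei ∩ Rania ∩ Mina: (none).
Nikolai ∩ Tomás ∩ Wei ∩ Rania ∩ Mina ∩ Dana: (none).
Windows ≥ 15 min: (none).

none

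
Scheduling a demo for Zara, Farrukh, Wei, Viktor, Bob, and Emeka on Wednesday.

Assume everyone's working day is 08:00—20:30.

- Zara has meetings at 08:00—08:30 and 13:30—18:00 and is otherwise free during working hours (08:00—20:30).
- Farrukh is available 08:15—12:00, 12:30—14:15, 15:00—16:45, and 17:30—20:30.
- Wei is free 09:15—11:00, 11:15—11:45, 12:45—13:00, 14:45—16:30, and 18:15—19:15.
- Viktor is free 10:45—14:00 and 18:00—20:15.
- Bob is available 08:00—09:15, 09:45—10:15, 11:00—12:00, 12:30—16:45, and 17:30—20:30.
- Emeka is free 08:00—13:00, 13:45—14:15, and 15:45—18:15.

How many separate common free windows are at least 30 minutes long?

1

Zara free within 08:00–20:30: 08:30–13:30, 18:00–20:30.
Zara ∩ Farrukh: 08:30–12:00, 12:30–13:30, 18:00–20:30.
Zara ∩ Farrukh ∩ Wei: 09:15–11:00, 11:15–11:45, 12:45–13:00, 18:15–19:15.
Zara ∩ Farrukh ∩ Wei ∩ Viktor: 10:45–11:00, 11:15–11:45, 12:45–13:00, 18:15–19:15.
Zara ∩ Farrukh ∩ Wei ∩ Viktor ∩ Bob: 11:15–11:45, 12:45–13:00, 18:15–19:15.
Zara ∩ Farrukh ∩ Wei ∩ Viktor ∩ Bob ∩ Emeka: 11:15–11:45, 12:45–13:00.
Windows ≥ 30 min: 11:15–11:45.
That's 1 window.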